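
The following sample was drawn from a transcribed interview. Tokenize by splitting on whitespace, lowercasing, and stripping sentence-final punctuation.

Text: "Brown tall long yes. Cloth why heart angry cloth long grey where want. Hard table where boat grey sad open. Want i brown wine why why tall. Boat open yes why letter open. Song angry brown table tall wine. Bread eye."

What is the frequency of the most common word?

4

Frequencies: why:4, brown:3, tall:3, open:3, long:2, yes:2, cloth:2, angry:2, grey:2, where:2, want:2, table:2, boat:2, wine:2, heart:1, hard:1, sad:1, i:1, letter:1, song:1, … (2 more, each freq 1)
Most common: 'why' with frequency 4.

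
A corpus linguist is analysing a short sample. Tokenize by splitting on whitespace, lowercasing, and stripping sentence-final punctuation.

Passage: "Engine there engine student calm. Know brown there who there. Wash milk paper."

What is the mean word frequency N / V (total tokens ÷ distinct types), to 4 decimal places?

1.3000

N = 13 tokens, V = 10 types.
Mean frequency = N / V = 13 / 10 = 1.3000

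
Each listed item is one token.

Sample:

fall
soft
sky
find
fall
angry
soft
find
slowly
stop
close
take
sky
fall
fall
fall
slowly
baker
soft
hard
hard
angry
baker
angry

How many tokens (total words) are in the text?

24

Tokens: fall, soft, sky, find, fall, angry, soft, find, slowly, stop, close, take, sky, fall, fall, fall, slowly, baker, soft, hard, hard, angry, baker, angry
N = 24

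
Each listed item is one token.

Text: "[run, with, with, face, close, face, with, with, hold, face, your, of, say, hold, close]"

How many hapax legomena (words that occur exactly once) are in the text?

4

Frequencies: with:4, face:3, close:2, hold:2, run:1, your:1, of:1, say:1
Hapax (freq=1): of, run, say, your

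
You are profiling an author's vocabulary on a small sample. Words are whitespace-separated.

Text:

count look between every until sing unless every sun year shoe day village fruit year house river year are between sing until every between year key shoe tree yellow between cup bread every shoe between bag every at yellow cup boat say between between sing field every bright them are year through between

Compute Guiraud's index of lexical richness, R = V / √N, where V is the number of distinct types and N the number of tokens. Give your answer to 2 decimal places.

3.98

N = 53, V = 29.
√N = 7.280110
R = 29 / 7.280110 = 3.98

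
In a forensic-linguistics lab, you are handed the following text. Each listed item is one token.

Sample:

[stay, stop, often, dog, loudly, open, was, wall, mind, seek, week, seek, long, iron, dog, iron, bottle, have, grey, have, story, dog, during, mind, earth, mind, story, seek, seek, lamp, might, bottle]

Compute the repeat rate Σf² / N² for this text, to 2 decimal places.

0.06

Frequencies: seek:4, dog:3, mind:3, iron:2, bottle:2, have:2, story:2, stay:1, stop:1, often:1, loudly:1, open:1, was:1, wall:1, week:1, long:1, grey:1, during:1, earth:1, lamp:1, … (1 more, each freq 1)
Σf² = 64; N² = 1024
Repeat rate = 64 / 1024 = 0.06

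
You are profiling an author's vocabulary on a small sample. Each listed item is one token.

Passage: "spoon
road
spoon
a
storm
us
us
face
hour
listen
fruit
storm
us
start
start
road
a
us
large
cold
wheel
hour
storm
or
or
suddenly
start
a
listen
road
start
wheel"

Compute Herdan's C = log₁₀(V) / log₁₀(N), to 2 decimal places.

N = 32, V = 15.
log₁₀(V) = 1.176091, log₁₀(N) = 1.505150
C = 1.176091 / 1.505150 = 0.78

0.78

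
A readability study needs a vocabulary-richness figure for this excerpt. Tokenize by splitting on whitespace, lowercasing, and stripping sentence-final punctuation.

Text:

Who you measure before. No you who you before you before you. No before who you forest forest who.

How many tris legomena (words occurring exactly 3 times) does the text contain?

Frequencies: you:6, who:4, before:4, no:2, forest:2, measure:1
Words with frequency 3: (none)

0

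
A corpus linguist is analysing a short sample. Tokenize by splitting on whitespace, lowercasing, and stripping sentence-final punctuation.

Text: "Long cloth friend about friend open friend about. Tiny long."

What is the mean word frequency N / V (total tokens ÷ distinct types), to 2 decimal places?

1.67

N = 10 tokens, V = 6 types.
Mean frequency = N / V = 10 / 6 = 1.67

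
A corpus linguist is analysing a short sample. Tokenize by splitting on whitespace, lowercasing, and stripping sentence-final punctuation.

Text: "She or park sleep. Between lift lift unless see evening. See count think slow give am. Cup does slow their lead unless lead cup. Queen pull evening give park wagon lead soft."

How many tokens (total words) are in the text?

Tokens: she, or, park, sleep, between, lift, lift, unless, see, evening, see, count, think, slow, give, am, cup, does, slow, their, lead, unless, lead, cup, queen, pull, evening, give, park, wagon, lead, soft
N = 32

32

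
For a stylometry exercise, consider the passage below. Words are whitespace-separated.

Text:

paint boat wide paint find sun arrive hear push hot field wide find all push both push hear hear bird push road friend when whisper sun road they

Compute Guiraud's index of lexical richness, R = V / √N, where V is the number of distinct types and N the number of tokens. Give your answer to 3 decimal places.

3.402

N = 28, V = 18.
√N = 5.291503
R = 18 / 5.291503 = 3.402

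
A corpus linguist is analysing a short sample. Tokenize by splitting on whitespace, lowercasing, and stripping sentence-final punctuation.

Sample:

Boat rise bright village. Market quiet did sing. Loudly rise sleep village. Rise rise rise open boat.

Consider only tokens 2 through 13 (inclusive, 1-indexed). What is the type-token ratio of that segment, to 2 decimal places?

Segment tokens 2–13: rise, bright, village, market, quiet, did, sing, loudly, rise, sleep, village, rise
Segment N = 12, segment V = 9.
TTR = 9 / 12 = 0.75

0.75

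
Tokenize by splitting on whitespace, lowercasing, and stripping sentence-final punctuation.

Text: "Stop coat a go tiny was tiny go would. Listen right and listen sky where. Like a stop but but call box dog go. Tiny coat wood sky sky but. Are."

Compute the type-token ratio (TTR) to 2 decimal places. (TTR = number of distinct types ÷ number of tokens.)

0.61

N = 31 tokens, V = 19 types.
TTR = V / N = 19 / 31 = 0.61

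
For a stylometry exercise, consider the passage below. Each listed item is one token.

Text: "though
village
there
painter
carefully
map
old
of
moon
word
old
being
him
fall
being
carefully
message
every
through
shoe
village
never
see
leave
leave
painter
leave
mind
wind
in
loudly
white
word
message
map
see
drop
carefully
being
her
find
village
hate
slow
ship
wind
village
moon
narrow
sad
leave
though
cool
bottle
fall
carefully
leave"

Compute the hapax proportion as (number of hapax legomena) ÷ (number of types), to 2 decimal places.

0.60

Frequencies: leave:5, village:4, carefully:4, being:3, though:2, painter:2, map:2, old:2, moon:2, word:2, fall:2, message:2, see:2, wind:2, there:1, of:1, him:1, every:1, through:1, shoe:1, … (15 more, each freq 1)
Hapax count = 21; type count = 35.
Ratio = 21 / 35 = 0.60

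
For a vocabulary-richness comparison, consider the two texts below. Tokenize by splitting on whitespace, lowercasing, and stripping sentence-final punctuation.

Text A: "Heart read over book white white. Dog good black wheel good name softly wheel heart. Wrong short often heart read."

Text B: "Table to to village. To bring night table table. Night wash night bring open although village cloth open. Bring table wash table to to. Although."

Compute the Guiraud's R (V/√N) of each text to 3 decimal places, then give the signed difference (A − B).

A: V=14, N=20, R=3.130
B: V=9, N=25, R=1.800
Difference = 3.130 − 1.800 = 1.330

1.330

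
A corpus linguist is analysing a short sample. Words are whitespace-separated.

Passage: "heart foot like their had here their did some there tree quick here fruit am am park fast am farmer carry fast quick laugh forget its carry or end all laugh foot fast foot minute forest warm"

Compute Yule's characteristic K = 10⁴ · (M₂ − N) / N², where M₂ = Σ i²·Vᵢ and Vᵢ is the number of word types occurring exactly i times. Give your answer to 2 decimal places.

204.53

Frequencies: foot:3, am:3, fast:3, their:2, here:2, quick:2, carry:2, laugh:2, heart:1, like:1, had:1, did:1, some:1, there:1, tree:1, fruit:1, park:1, farmer:1, forget:1, its:1, … (6 more, each freq 1)
N = 37. Frequency spectrum: V_1=18, V_2=5, V_3=3
M₂ = 1²·18 + 2²·5 + 3²·3 = 65
K = 10000 × (65 − 37) / 37² = 204.53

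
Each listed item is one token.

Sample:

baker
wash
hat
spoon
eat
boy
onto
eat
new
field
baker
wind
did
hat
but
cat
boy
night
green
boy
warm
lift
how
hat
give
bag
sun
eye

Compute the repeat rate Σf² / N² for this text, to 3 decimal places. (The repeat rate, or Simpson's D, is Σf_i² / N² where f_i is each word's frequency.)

0.056

Frequencies: hat:3, boy:3, baker:2, eat:2, wash:1, spoon:1, onto:1, new:1, field:1, wind:1, did:1, but:1, cat:1, night:1, green:1, warm:1, lift:1, how:1, give:1, bag:1, … (2 more, each freq 1)
Σf² = 44; N² = 784
Repeat rate = 44 / 784 = 0.056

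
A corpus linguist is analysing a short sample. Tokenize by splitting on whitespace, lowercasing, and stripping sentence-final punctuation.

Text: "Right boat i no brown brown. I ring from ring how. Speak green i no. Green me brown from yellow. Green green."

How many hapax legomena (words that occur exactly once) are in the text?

6

Frequencies: green:4, i:3, brown:3, no:2, ring:2, from:2, right:1, boat:1, how:1, speak:1, me:1, yellow:1
Hapax (freq=1): boat, how, me, right, speak, yellow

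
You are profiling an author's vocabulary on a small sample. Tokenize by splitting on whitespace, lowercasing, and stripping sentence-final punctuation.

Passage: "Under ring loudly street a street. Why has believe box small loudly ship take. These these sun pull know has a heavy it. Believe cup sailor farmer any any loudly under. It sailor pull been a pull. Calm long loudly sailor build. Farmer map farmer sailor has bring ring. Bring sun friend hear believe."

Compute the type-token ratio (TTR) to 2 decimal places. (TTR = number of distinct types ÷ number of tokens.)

0.56

N = 54 tokens, V = 30 types.
TTR = V / N = 30 / 54 = 0.56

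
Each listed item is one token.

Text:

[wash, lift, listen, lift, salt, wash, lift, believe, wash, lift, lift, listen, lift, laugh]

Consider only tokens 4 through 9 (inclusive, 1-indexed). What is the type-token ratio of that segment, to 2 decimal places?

0.67

Segment tokens 4–9: lift, salt, wash, lift, believe, wash
Segment N = 6, segment V = 4.
TTR = 4 / 6 = 0.67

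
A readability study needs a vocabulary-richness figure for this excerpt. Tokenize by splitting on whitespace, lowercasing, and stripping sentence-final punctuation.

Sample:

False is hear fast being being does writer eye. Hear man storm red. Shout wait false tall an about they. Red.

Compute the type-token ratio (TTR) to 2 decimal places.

N = 21 tokens, V = 17 types.
TTR = V / N = 17 / 21 = 0.81

0.81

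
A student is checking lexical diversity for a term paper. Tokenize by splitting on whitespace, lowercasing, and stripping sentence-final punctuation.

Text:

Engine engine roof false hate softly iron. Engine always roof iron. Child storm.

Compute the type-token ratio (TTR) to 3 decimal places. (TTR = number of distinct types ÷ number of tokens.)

N = 13 tokens, V = 9 types.
TTR = V / N = 9 / 13 = 0.692

0.692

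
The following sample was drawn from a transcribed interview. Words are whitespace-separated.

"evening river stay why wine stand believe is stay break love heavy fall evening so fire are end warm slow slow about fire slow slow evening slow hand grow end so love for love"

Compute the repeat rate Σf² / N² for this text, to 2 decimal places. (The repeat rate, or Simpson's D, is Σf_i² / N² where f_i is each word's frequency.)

0.06

Frequencies: slow:5, evening:3, love:3, stay:2, so:2, fire:2, end:2, river:1, why:1, wine:1, stand:1, believe:1, is:1, break:1, heavy:1, fall:1, are:1, warm:1, about:1, hand:1, … (2 more, each freq 1)
Σf² = 74; N² = 1156
Repeat rate = 74 / 1156 = 0.06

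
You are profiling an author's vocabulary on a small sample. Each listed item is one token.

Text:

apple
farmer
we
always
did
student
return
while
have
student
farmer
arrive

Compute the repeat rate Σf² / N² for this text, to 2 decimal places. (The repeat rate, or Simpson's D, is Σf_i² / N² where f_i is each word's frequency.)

Frequencies: farmer:2, student:2, apple:1, we:1, always:1, did:1, return:1, while:1, have:1, arrive:1
Σf² = 16; N² = 144
Repeat rate = 16 / 144 = 0.11

0.11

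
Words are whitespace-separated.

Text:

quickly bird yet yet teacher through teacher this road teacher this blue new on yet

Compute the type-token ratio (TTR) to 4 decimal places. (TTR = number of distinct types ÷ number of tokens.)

N = 15 tokens, V = 10 types.
TTR = V / N = 10 / 15 = 0.6667

0.6667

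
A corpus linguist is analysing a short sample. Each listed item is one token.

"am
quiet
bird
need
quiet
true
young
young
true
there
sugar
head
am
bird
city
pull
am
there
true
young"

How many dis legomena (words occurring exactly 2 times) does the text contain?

Frequencies: am:3, true:3, young:3, quiet:2, bird:2, there:2, need:1, sugar:1, head:1, city:1, pull:1
Words with frequency 2: bird, quiet, there

3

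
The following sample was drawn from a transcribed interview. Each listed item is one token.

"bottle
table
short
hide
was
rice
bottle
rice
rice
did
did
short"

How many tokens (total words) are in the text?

Tokens: bottle, table, short, hide, was, rice, bottle, rice, rice, did, did, short
N = 12

12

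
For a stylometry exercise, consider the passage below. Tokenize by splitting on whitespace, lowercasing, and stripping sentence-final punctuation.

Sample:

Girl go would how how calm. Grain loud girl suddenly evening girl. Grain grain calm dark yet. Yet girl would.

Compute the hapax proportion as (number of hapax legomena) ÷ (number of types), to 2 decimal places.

Frequencies: girl:4, grain:3, would:2, how:2, calm:2, yet:2, go:1, loud:1, suddenly:1, evening:1, dark:1
Hapax count = 5; type count = 11.
Ratio = 5 / 11 = 0.45

0.45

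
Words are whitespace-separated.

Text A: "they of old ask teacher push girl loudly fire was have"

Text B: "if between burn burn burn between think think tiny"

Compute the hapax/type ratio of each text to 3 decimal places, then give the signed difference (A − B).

A: hapax=11, V=11, ratio=1.000
B: hapax=2, V=5, ratio=0.400
Difference = 1.000 − 0.400 = 0.600

0.600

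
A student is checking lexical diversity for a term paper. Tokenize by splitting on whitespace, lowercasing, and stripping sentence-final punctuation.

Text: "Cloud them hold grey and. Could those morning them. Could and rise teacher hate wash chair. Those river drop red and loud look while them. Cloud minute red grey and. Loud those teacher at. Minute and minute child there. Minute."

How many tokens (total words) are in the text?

40

Tokens: cloud, them, hold, grey, and, could, those, morning, them, could, and, rise, teacher, hate, wash, chair, those, river, drop, red, and, loud, look, while, them, cloud, minute, red, grey, and, loud, those, teacher, at, minute, and, minute, child, there, minute
N = 40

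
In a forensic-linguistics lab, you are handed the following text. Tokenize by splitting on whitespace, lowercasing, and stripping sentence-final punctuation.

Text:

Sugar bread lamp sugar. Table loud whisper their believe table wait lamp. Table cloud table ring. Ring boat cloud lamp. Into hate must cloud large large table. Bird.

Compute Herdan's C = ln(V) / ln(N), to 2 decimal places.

N = 28, V = 17.
ln(V) = 2.833213, ln(N) = 3.332205
C = 2.833213 / 3.332205 = 0.85

0.85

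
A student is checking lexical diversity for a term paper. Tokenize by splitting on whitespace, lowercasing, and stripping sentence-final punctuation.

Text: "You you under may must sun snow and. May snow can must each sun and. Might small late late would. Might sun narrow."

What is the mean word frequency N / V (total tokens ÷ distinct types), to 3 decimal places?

N = 23 tokens, V = 14 types.
Mean frequency = N / V = 23 / 14 = 1.643

1.643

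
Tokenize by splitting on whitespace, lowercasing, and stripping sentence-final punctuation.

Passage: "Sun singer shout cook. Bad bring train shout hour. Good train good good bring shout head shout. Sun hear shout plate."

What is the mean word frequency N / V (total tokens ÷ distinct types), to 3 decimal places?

1.750

N = 21 tokens, V = 12 types.
Mean frequency = N / V = 21 / 12 = 1.750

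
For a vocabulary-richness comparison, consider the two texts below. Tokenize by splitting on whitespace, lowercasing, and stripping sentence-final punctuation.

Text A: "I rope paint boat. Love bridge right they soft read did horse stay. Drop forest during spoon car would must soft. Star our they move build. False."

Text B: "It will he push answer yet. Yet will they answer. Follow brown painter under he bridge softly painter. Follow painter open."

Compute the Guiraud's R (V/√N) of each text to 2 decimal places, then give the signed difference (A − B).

A: V=25, N=27, R=4.81
B: V=14, N=21, R=3.06
Difference = 4.81 − 3.06 = 1.75

1.75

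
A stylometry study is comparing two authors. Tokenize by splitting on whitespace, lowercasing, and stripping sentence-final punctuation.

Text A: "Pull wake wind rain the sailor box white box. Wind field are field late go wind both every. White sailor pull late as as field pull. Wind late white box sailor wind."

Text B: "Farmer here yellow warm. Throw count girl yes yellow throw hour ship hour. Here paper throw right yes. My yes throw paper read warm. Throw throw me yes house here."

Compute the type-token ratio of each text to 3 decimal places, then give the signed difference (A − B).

TTR(A) = 15/32 = 0.469
TTR(B) = 16/30 = 0.533
Difference = 0.469 − 0.533 = -0.064

-0.064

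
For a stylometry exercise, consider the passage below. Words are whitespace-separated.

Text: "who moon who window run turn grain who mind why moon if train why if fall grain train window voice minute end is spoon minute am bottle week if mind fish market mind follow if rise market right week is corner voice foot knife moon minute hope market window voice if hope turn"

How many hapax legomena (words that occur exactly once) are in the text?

13

Frequencies: if:5, who:3, moon:3, window:3, mind:3, voice:3, minute:3, market:3, turn:2, grain:2, why:2, train:2, is:2, week:2, hope:2, run:1, fall:1, end:1, spoon:1, am:1, … (8 more, each freq 1)
Hapax (freq=1): am, bottle, corner, end, fall, fish, follow, foot, knife, right, rise, run, spoon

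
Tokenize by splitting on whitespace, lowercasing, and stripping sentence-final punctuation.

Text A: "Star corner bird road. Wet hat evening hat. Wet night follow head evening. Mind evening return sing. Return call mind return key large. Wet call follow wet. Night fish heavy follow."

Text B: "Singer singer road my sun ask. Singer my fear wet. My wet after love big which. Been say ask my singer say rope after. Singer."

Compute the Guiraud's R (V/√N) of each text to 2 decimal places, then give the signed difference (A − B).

0.43

A: V=18, N=31, R=3.23
B: V=14, N=25, R=2.80
Difference = 3.23 − 2.80 = 0.43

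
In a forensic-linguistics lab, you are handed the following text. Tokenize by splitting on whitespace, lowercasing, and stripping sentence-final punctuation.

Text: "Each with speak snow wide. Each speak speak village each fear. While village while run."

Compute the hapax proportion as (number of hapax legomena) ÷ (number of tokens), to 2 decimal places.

Frequencies: each:3, speak:3, village:2, while:2, with:1, snow:1, wide:1, fear:1, run:1
Hapax count = 5; token count = 15.
Ratio = 5 / 15 = 0.33

0.33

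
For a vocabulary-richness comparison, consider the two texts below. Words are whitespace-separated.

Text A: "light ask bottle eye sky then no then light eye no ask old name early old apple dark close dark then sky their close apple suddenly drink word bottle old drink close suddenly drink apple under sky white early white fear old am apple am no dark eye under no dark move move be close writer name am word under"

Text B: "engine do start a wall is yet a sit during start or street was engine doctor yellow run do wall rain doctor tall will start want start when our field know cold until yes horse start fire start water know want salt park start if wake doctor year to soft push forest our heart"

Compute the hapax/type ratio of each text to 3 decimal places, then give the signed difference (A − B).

A: hapax=4, V=24, ratio=0.167
B: hapax=30, V=39, ratio=0.769
Difference = 0.167 − 0.769 = -0.602

-0.602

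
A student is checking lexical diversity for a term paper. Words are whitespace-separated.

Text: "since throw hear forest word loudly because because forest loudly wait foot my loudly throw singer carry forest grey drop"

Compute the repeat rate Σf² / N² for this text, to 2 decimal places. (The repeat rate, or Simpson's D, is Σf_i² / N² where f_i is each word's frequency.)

Frequencies: forest:3, loudly:3, throw:2, because:2, since:1, hear:1, word:1, wait:1, foot:1, my:1, singer:1, carry:1, grey:1, drop:1
Σf² = 36; N² = 400
Repeat rate = 36 / 400 = 0.09

0.09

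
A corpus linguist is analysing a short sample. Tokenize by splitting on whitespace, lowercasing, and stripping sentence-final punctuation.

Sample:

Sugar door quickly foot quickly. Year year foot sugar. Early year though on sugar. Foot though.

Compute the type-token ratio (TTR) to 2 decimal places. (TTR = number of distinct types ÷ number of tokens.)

0.50

N = 16 tokens, V = 8 types.
TTR = V / N = 8 / 16 = 0.50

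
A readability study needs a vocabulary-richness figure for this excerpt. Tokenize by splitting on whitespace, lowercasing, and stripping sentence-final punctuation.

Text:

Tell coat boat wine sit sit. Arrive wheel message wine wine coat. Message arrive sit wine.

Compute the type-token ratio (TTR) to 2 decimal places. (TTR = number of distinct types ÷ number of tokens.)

0.50

N = 16 tokens, V = 8 types.
TTR = V / N = 8 / 16 = 0.50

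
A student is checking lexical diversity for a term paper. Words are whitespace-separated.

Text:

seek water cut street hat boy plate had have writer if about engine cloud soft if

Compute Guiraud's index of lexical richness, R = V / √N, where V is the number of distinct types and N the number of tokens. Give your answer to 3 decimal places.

N = 16, V = 15.
√N = 4.000000
R = 15 / 4.000000 = 3.750

3.750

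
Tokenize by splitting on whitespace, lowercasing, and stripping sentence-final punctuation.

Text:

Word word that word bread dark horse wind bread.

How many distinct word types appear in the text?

6

Distinct types: {bread, dark, horse, that, wind, word}
V = 6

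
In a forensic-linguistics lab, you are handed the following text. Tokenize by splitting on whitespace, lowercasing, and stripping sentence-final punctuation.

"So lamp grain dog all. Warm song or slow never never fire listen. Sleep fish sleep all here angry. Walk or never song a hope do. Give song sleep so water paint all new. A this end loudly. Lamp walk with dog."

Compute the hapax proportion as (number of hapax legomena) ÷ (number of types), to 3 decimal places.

0.643

Frequencies: all:3, song:3, never:3, sleep:3, so:2, lamp:2, dog:2, or:2, walk:2, a:2, grain:1, warm:1, slow:1, fire:1, listen:1, fish:1, here:1, angry:1, hope:1, do:1, … (8 more, each freq 1)
Hapax count = 18; type count = 28.
Ratio = 18 / 28 = 0.643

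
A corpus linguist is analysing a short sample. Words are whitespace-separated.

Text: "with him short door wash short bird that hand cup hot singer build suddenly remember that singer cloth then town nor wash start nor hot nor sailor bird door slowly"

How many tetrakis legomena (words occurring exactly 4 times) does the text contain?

0

Frequencies: nor:3, short:2, door:2, wash:2, bird:2, that:2, hot:2, singer:2, with:1, him:1, hand:1, cup:1, build:1, suddenly:1, remember:1, cloth:1, then:1, town:1, start:1, sailor:1, … (1 more, each freq 1)
Words with frequency 4: (none)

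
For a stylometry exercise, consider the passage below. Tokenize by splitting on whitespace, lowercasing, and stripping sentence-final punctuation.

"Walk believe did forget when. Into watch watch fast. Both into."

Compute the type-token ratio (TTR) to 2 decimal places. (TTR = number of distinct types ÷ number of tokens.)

0.82

N = 11 tokens, V = 9 types.
TTR = V / N = 9 / 11 = 0.82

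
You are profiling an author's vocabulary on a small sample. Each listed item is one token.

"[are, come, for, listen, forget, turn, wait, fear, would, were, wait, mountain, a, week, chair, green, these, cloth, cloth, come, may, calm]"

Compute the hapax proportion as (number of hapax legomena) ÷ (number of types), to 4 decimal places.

Frequencies: come:2, wait:2, cloth:2, are:1, for:1, listen:1, forget:1, turn:1, fear:1, would:1, were:1, mountain:1, a:1, week:1, chair:1, green:1, these:1, may:1, calm:1
Hapax count = 16; type count = 19.
Ratio = 16 / 19 = 0.8421

0.8421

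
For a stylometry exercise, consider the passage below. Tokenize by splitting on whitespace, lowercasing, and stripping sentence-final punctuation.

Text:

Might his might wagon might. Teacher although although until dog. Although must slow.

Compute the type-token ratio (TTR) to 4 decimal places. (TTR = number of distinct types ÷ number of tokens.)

N = 13 tokens, V = 9 types.
TTR = V / N = 9 / 13 = 0.6923

0.6923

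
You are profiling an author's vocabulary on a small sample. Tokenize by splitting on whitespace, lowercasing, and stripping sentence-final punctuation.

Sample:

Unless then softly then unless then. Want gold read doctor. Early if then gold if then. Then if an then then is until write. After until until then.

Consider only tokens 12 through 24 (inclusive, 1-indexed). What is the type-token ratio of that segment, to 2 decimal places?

0.54

Segment tokens 12–24: if, then, gold, if, then, then, if, an, then, then, is, until, write
Segment N = 13, segment V = 7.
TTR = 7 / 13 = 0.54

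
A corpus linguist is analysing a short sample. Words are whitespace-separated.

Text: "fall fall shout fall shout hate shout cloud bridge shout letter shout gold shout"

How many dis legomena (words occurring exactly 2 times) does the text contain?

0

Frequencies: shout:6, fall:3, hate:1, cloud:1, bridge:1, letter:1, gold:1
Words with frequency 2: (none)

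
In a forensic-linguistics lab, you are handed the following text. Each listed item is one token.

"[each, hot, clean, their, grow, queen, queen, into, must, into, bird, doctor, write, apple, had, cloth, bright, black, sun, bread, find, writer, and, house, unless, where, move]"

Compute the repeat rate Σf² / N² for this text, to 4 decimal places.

0.0425

Frequencies: queen:2, into:2, each:1, hot:1, clean:1, their:1, grow:1, must:1, bird:1, doctor:1, write:1, apple:1, had:1, cloth:1, bright:1, black:1, sun:1, bread:1, find:1, writer:1, … (5 more, each freq 1)
Σf² = 31; N² = 729
Repeat rate = 31 / 729 = 0.0425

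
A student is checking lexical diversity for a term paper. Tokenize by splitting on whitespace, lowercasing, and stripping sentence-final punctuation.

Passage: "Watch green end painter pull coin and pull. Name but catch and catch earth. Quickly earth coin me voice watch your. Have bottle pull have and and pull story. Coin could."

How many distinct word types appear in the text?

19

Distinct types: {and, bottle, but, catch, coin, could, earth, end, green, have, me, name, painter, pull, quickly, story, voice, watch, your}
V = 19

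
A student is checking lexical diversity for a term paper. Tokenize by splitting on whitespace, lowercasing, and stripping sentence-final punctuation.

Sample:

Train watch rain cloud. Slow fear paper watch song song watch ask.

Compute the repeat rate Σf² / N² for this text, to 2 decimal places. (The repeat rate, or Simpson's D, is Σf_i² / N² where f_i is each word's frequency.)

Frequencies: watch:3, song:2, train:1, rain:1, cloud:1, slow:1, fear:1, paper:1, ask:1
Σf² = 20; N² = 144
Repeat rate = 20 / 144 = 0.14

0.14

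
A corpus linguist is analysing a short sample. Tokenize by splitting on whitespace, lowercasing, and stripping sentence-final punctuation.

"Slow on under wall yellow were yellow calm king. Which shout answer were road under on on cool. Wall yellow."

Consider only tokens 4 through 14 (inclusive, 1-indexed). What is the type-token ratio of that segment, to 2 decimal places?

Segment tokens 4–14: wall, yellow, were, yellow, calm, king, which, shout, answer, were, road
Segment N = 11, segment V = 9.
TTR = 9 / 11 = 0.82

0.82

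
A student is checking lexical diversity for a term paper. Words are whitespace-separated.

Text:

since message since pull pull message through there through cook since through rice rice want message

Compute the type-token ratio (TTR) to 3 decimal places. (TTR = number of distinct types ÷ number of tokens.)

N = 16 tokens, V = 8 types.
TTR = V / N = 8 / 16 = 0.500

0.500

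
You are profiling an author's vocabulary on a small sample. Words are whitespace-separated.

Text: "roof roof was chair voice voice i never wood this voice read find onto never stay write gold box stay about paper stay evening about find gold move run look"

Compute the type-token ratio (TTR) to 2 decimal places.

N = 30 tokens, V = 21 types.
TTR = V / N = 21 / 30 = 0.70

0.70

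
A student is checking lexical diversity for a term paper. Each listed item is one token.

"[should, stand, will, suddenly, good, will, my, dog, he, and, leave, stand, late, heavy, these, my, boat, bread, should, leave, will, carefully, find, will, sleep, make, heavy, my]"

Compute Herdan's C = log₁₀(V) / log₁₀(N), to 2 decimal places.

N = 28, V = 19.
log₁₀(V) = 1.278754, log₁₀(N) = 1.447158
C = 1.278754 / 1.447158 = 0.88

0.88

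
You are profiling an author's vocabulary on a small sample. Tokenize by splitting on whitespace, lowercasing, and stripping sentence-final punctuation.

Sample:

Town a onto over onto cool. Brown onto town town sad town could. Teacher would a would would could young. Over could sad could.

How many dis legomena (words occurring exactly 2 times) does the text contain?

Frequencies: town:4, could:4, onto:3, would:3, a:2, over:2, sad:2, cool:1, brown:1, teacher:1, young:1
Words with frequency 2: a, over, sad

3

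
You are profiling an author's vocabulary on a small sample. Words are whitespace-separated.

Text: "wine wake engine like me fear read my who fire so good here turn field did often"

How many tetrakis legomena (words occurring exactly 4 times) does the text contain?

Frequencies: wine:1, wake:1, engine:1, like:1, me:1, fear:1, read:1, my:1, who:1, fire:1, so:1, good:1, here:1, turn:1, field:1, did:1, often:1
Words with frequency 4: (none)

0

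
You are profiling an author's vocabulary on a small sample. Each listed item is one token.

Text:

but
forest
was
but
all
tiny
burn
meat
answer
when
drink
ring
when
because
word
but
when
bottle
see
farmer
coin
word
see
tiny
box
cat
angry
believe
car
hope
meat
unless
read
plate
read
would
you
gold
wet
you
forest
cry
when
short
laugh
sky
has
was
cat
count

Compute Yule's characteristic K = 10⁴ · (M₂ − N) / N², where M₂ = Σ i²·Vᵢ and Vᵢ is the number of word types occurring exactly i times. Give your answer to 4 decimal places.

Frequencies: when:4, but:3, forest:2, was:2, tiny:2, meat:2, word:2, see:2, cat:2, read:2, you:2, all:1, burn:1, answer:1, drink:1, ring:1, because:1, bottle:1, farmer:1, coin:1, … (16 more, each freq 1)
N = 50. Frequency spectrum: V_1=25, V_2=9, V_3=1, V_4=1
M₂ = 1²·25 + 2²·9 + 3²·1 + 4²·1 = 86
K = 10000 × (86 − 50) / 50² = 144.0000

144.0000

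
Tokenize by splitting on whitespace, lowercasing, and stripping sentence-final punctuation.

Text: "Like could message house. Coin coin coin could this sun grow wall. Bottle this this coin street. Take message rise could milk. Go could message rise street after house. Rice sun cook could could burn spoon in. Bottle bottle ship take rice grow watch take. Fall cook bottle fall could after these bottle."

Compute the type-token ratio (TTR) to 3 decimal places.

0.472

N = 53 tokens, V = 25 types.
TTR = V / N = 25 / 53 = 0.472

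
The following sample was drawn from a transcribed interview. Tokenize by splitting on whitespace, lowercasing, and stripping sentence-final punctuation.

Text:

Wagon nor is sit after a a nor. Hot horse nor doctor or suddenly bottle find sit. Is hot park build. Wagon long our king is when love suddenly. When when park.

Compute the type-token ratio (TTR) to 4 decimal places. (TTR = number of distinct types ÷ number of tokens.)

N = 32 tokens, V = 20 types.
TTR = V / N = 20 / 32 = 0.6250

0.6250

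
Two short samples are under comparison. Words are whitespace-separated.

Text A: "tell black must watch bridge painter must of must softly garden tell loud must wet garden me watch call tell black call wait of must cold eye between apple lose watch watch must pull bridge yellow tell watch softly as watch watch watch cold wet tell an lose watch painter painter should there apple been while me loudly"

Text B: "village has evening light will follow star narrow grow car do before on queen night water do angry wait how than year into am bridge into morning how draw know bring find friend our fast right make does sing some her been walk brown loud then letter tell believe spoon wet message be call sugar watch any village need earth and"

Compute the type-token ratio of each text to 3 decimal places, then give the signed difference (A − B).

-0.451

TTR(A) = 28/58 = 0.483
TTR(B) = 57/61 = 0.934
Difference = 0.483 − 0.934 = -0.451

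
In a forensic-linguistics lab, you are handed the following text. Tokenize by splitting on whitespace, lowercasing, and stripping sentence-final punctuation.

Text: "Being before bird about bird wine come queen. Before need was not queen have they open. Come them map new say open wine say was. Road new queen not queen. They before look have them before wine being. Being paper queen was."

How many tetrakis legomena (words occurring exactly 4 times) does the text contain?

1

Frequencies: queen:5, before:4, being:3, wine:3, was:3, bird:2, come:2, not:2, have:2, they:2, open:2, them:2, new:2, say:2, about:1, need:1, map:1, road:1, look:1, paper:1
Words with frequency 4: before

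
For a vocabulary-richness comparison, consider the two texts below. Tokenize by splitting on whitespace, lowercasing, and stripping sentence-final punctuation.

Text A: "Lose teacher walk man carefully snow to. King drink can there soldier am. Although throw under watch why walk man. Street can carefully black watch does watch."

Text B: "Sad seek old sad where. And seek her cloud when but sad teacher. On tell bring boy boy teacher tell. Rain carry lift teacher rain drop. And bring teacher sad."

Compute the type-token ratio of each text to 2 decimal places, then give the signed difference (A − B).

TTR(A) = 21/27 = 0.78
TTR(B) = 18/30 = 0.60
Difference = 0.78 − 0.60 = 0.18

0.18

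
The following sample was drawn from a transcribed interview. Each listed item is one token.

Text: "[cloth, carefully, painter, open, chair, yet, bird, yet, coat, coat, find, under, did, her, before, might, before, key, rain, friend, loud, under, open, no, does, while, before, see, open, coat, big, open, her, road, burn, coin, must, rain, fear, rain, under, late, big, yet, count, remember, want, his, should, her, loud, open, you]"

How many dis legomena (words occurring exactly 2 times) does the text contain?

2

Frequencies: open:5, yet:3, coat:3, under:3, her:3, before:3, rain:3, loud:2, big:2, cloth:1, carefully:1, painter:1, chair:1, bird:1, find:1, did:1, might:1, key:1, friend:1, no:1, … (15 more, each freq 1)
Words with frequency 2: big, loud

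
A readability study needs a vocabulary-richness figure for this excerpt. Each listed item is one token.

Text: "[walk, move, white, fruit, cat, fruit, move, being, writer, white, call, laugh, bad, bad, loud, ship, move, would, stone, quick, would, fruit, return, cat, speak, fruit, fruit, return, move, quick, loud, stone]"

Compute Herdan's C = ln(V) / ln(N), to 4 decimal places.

N = 32, V = 17.
ln(V) = 2.833213, ln(N) = 3.465736
C = 2.833213 / 3.465736 = 0.8175

0.8175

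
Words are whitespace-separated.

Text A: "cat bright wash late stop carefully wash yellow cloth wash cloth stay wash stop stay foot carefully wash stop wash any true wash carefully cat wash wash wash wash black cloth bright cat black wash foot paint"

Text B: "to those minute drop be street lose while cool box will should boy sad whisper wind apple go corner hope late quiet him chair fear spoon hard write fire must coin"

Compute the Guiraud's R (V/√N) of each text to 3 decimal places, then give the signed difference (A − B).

A: V=14, N=37, R=2.302
B: V=31, N=31, R=5.568
Difference = 2.302 − 5.568 = -3.266

-3.266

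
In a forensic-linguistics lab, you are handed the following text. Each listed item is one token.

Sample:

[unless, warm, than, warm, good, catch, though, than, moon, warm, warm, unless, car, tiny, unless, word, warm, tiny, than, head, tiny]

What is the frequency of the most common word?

5

Frequencies: warm:5, unless:3, than:3, tiny:3, good:1, catch:1, though:1, moon:1, car:1, word:1, head:1
Most common: 'warm' with frequency 5.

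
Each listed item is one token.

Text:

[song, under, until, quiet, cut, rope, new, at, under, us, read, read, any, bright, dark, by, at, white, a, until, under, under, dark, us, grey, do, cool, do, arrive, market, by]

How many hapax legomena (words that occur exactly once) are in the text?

13

Frequencies: under:4, until:2, at:2, us:2, read:2, dark:2, by:2, do:2, song:1, quiet:1, cut:1, rope:1, new:1, any:1, bright:1, white:1, a:1, grey:1, cool:1, arrive:1, … (1 more, each freq 1)
Hapax (freq=1): a, any, arrive, bright, cool, cut, grey, market, new, quiet, rope, song, white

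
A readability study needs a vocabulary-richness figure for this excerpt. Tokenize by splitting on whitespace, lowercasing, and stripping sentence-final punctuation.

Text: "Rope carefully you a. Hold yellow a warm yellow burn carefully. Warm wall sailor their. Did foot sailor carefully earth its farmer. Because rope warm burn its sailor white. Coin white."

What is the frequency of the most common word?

Frequencies: carefully:3, warm:3, sailor:3, rope:2, a:2, yellow:2, burn:2, its:2, white:2, you:1, hold:1, wall:1, their:1, did:1, foot:1, earth:1, farmer:1, because:1, coin:1
Most common: 'carefully' with frequency 3.

3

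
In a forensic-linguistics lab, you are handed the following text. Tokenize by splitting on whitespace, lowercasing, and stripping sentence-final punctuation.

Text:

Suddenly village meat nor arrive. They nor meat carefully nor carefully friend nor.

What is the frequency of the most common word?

4

Frequencies: nor:4, meat:2, carefully:2, suddenly:1, village:1, arrive:1, they:1, friend:1
Most common: 'nor' with frequency 4.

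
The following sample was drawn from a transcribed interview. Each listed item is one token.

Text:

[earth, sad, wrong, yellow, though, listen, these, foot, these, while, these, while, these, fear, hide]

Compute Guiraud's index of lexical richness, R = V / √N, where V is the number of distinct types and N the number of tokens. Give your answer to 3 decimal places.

N = 15, V = 11.
√N = 3.872983
R = 11 / 3.872983 = 2.840

2.840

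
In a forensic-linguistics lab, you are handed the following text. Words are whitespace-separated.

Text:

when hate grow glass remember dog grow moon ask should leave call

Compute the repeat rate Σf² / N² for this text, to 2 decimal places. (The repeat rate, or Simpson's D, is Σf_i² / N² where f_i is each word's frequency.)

Frequencies: grow:2, when:1, hate:1, glass:1, remember:1, dog:1, moon:1, ask:1, should:1, leave:1, call:1
Σf² = 14; N² = 144
Repeat rate = 14 / 144 = 0.10

0.10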